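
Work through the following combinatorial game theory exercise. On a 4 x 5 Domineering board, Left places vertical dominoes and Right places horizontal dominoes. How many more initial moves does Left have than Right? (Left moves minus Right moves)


Board is 4 x 5 (rows x cols).
Left (vertical) placements: (rows-1) * cols = 3 * 5 = 15
Right (horizontal) placements: rows * (cols-1) = 4 * 4 = 16
Advantage = Left - Right = 15 - 16 = -1

-1


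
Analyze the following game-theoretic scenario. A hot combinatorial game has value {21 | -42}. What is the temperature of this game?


The game is {21 | -42}, a switch {a | b} with numbers a > b.
Cooling {a | b} by t gives {a - t | b + t}, which stops being hot when a - t = b + t, i.e. at t = (a - b)/2. So the temperature of a switch is (a - b)/2.
Temperature = (Left option - Right option) / 2
= (21 - (-42)) / 2
= 63 / 2
= 63/2

63/2


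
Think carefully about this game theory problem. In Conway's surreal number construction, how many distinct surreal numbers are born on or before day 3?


Day 0: {|} = 0 is born. Count = 1.
Day n: the number of surreal numbers born by day n is 2^(n+1) - 1.
By day 0: 2^1 - 1 = 1
By day 1: 2^2 - 1 = 3
By day 2: 2^3 - 1 = 7
By day 3: 2^4 - 1 = 15
By day 3: 15 surreal numbers.

15


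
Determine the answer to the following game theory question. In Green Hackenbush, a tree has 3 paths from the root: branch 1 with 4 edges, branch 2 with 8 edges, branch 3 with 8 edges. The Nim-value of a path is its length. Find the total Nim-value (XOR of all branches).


The tree has 3 branches from the ground vertex.
In Green Hackenbush, the Nim-value of a simple path of length k is k.
Branch 1: length 4, Nim-value = 4
Branch 2: length 8, Nim-value = 8
Branch 3: length 8, Nim-value = 8
Total Nim-value = XOR of all branch values:
0 XOR 4 = 4
4 XOR 8 = 12
12 XOR 8 = 4
Nim-value of the tree = 4

4


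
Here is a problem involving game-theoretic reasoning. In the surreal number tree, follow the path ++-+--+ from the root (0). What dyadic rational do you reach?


Sign expansion: ++-+--+
Rule: track bounds (lo, hi), initially (-inf, +inf). On '+', the current value becomes lo and we move to the simplest number in (value, hi): value + 1 if hi = +inf, otherwise the midpoint (value + hi)/2. On '-', the current value becomes hi and we move to value - 1 if lo = -inf, otherwise the midpoint (lo + value)/2.
Start at 0.
Step 1: sign = +, move right. Bounds: (0, +inf). Value = 1
Step 2: sign = +, move right. Bounds: (1, +inf). Value = 2
Step 3: sign = -, move left. Bounds: (1, 2). Value = 3/2
Step 4: sign = +, move right. Bounds: (3/2, 2). Value = 7/4
Step 5: sign = -, move left. Bounds: (3/2, 7/4). Value = 13/8
Step 6: sign = -, move left. Bounds: (3/2, 13/8). Value = 25/16
Step 7: sign = +, move right. Bounds: (25/16, 13/8). Value = 51/32
The surreal number with sign expansion ++-+--+ is 51/32.

51/32


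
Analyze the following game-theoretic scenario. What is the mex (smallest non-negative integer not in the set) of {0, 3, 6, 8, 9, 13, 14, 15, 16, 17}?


Set = {0, 3, 6, 8, 9, 13, 14, 15, 16, 17}
0 is in the set.
1 is NOT in the set. This is the mex.
mex = 1

1


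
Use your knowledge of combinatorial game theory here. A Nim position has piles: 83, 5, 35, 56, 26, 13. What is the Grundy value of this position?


We need the XOR (exclusive or) of all pile sizes.
After XOR-ing pile 1 (size 83): 0 XOR 83 = 83
After XOR-ing pile 2 (size 5): 83 XOR 5 = 86
After XOR-ing pile 3 (size 35): 86 XOR 35 = 117
After XOR-ing pile 4 (size 56): 117 XOR 56 = 77
After XOR-ing pile 5 (size 26): 77 XOR 26 = 87
After XOR-ing pile 6 (size 13): 87 XOR 13 = 90
The Nim-value of this position is 90.

90


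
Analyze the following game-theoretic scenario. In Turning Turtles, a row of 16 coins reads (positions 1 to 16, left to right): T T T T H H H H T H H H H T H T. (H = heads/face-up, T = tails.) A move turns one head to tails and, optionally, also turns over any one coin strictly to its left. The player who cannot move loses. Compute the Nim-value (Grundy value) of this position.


Coins: T T T T H H H H T H H H H T H T
Key fact: a single head at position k behaves exactly like a Nim heap of size k (turning it to T and optionally flipping a coin at j < k corresponds to moving the heap from k to j, or to 0), and heads combine as a disjunctive sum (two heads at the same place would cancel, matching j XOR j = 0). So the Nim-value is the XOR of the 1-indexed positions of the heads.
Face-up positions (1-indexed): [5, 6, 7, 8, 10, 11, 12, 13, 15]
XOR 0 with 5: 0 XOR 5 = 5
XOR 5 with 6: 5 XOR 6 = 3
XOR 3 with 7: 3 XOR 7 = 4
XOR 4 with 8: 4 XOR 8 = 12
XOR 12 with 10: 12 XOR 10 = 6
XOR 6 with 11: 6 XOR 11 = 13
XOR 13 with 12: 13 XOR 12 = 1
XOR 1 with 13: 1 XOR 13 = 12
XOR 12 with 15: 12 XOR 15 = 3
Nim-value = 3

3


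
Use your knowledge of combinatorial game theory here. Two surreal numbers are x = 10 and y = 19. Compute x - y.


x = 10, y = 19
x - y = 10 - 19 = -9

-9


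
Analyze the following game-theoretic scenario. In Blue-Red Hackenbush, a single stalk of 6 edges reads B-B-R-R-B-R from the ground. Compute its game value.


Edges (from ground): B-B-R-R-B-R
By Berlekamp's sign-expansion rule, a Blue-Red Hackenbush stalk has the value of the surreal number whose sign sequence is the edge sequence with B -> + and R -> -.
Sign sequence: ++--+-
Trace the sign expansion in the surreal number tree, starting from 0:
Edge 1: B (sign +) -> bounds (0, +inf), value = 1
Edge 2: B (sign +) -> bounds (1, +inf), value = 2
Edge 3: R (sign -) -> bounds (1, 2), value = 3/2
Edge 4: R (sign -) -> bounds (1, 3/2), value = 5/4
Edge 5: B (sign +) -> bounds (5/4, 3/2), value = 11/8
Edge 6: R (sign -) -> bounds (5/4, 11/8), value = 21/16
Game value = 21/16

21/16


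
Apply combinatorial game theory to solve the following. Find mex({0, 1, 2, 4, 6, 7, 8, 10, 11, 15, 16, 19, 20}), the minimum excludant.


Set = {0, 1, 2, 4, 6, 7, 8, 10, 11, 15, 16, 19, 20}
0 is in the set.
1 is in the set.
2 is in the set.
3 is NOT in the set. This is the mex.
mex = 3

3


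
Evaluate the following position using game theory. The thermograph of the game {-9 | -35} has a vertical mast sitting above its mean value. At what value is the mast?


Game = {-9 | -35}, a switch {a | b} with numbers a > b.
Its thermograph has left wall a - t and right wall b + t, which meet at t = (a - b)/2, where both equal (a + b)/2. So the mast (mean value) is at (a + b)/2.
Mean = (-9 + (-35))/2 = -44/2 = -22

-22


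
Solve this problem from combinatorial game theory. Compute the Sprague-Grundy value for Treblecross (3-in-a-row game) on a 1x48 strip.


Treblecross: place X on empty cells; 3-in-a-row wins.
Playing within two cells of an existing X lets the opponent win at once, so sensible play treats the cells i-2..i+2 around each X as dead. The player left with no safe cell loses, so this is a normal-play take-away game on strips of safe cells.
Placing X at cell i (0-indexed) of a strip of k safe cells leaves independent strips of sizes max(0, i-2) and max(0, k-i-3). Hence G(k) = mex{ G(max(0,i-2)) XOR G(max(0,k-i-3)) : 0 <= i < k }, with G(0) = 0.
G(1): splits (0,0):0^0=0 -> mex({0}) = 1
G(2): splits (0,0):0^0=0 -> mex({0}) = 1
G(3): splits (0,0):0^0=0 -> mex({0}) = 1
G(4): splits (0,1):0^1=1 (0,0):0^0=0 -> mex({0, 1}) = 2
G(5): splits (0,2):0^1=1 (0,1):0^1=1 (0,0):0^0=0 -> mex({0, 1}) = 2
G(6) = mex({1}) = 0
G(7) = mex({0, 1, 2}) = 3
G(8) = mex({0, 1, 2}) = 3
G(9) = mex({0, 2}) = 1
G(10) = mex({0, 2, 3}) = 1
G(11) = mex({0, 3}) = 1
G(12) = mex({1, 3}) = 0
G(13) = mex({0, 1, 2, 3}) = 4
G(14) = mex({0, 1, 2}) = 3
G(15) = mex({0, 1, 2}) = 3
G(16) = mex({0, 1, 2, 4}) = 3
G(17) = mex({0, 1, 3, 4}) = 2
G(18) = mex({0, 1, 3, 4}) = 2
G(19) = mex({0, 1, 3, 5}) = 2
G(20) = mex({0, 1, 2, 3, 5}) = 4
G(21) = mex({0, 1, 2, 3, 5}) = 4
G(22) = mex({1, 2, 6}) = 0
G(23) = mex({0, 1, 2, 3, 4, 6}) = 5
G(24) = mex({0, 1, 2, 3, 4}) = 5
G(25) = mex({0, 1, 3, 4, 7}) = 2
G(26) = mex({0, 1, 3, 4, 5, 7}) = 2
G(27) = mex({0, 1, 3, 5}) = 2
G(28) = mex({0, 1, 2, 5}) = 3
G(29) = mex({0, 1, 2, 4, 5, 6}) = 3
G(30) = mex({1, 2, 4, 6}) = 0
G(31) = mex({0, 1, 2, 3, 4, 6}) = 5
G(32) = mex({1, 2, 3, 4, 7}) = 0
G(33) = mex({0, 3, 7}) = 1
G(34) = mex({0, 2, 3, 5, 7}) = 1
G(35) = mex({0, 2, 3, 5, 6}) = 1
G(36) = mex({0, 1, 2, 5, 6}) = 3
G(37) = mex({0, 1, 2, 4, 5, 6}) = 3
G(38) = mex({0, 1, 2, 4}) = 3
G(39) = mex({0, 1, 2, 3, 4, 7}) = 5
G(40) = mex({0, 1, 2, 3, 4, 5, 7}) = 6
G(41) = mex({0, 1, 2, 3, 5, 7}) = 4
G(42) = mex({0, 1, 2, 3, 5, 6, 7}) = 4
G(43) = mex({0, 2, 3, 5, 6}) = 1
G(44) = mex({1, 2, 3, 4, 5, 6}) = 0
G(45) = mex({0, 1, 2, 3, 4, 6, 7}) = 5
G(46) = mex({0, 1, 2, 3, 4, 7}) = 5
G(47) = mex({0, 1, 2, 3, 4, 5, 7}) = 6
G(48) = mex({0, 1, 2, 3, 4, 5, 7}) = 6
Therefore G(48) = 6.

6


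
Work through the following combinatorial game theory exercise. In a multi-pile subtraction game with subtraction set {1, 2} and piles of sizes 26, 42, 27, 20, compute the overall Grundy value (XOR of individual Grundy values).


Subtraction set: {1, 2}
For this subtraction set, G(n) = n mod 3 (period = max + 1 = 3).
Pile 1 (size 26): G(26) = 26 mod 3 = 2
Pile 2 (size 42): G(42) = 42 mod 3 = 0
Pile 3 (size 27): G(27) = 27 mod 3 = 0
Pile 4 (size 20): G(20) = 20 mod 3 = 2
Total Grundy value = XOR of all: 2 XOR 0 XOR 0 XOR 2 = 0

0


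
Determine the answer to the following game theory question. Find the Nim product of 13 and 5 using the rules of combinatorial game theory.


Nim multiplication is bilinear over XOR: (u XOR v) * w = (u*w) XOR (v*w).
So we split each operand into its bit components and XOR the pairwise Nim products.
13 = 1 + 4 + 8 (as XOR of powers of 2).
5 = 1 + 4 (as XOR of powers of 2).
Using the standard Nim-product table on single bits:
  2*2 = 3,   2*4 = 8,   2*8 = 12,
  4*4 = 6,   4*8 = 11,  8*8 = 13,
and  1*x = x (identity), k*l = l*k (commutative).
Pairwise Nim products:
  1 * 1 = 1
  1 * 4 = 4
  4 * 1 = 4
  4 * 4 = 6
  8 * 1 = 8
  8 * 4 = 11
XOR them: 1 XOR 4 XOR 4 XOR 6 XOR 8 XOR 11 = 4.
Result: 13 * 5 = 4 (in Nim).

4


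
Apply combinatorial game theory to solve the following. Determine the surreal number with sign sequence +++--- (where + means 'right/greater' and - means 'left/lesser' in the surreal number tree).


Sign expansion: +++---
Rule: track bounds (lo, hi), initially (-inf, +inf). On '+', the current value becomes lo and we move to the simplest number in (value, hi): value + 1 if hi = +inf, otherwise the midpoint (value + hi)/2. On '-', the current value becomes hi and we move to value - 1 if lo = -inf, otherwise the midpoint (lo + value)/2.
Start at 0.
Step 1: sign = +, move right. Bounds: (0, +inf). Value = 1
Step 2: sign = +, move right. Bounds: (1, +inf). Value = 2
Step 3: sign = +, move right. Bounds: (2, +inf). Value = 3
Step 4: sign = -, move left. Bounds: (2, 3). Value = 5/2
Step 5: sign = -, move left. Bounds: (2, 5/2). Value = 9/4
Step 6: sign = -, move left. Bounds: (2, 9/4). Value = 17/8
The surreal number with sign expansion +++--- is 17/8.

17/8


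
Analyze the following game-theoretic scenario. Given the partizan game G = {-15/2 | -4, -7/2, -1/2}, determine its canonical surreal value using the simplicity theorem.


Left options: {-15/2}, max = -15/2
Right options: {-4, -7/2, -1/2}, min = -4
All options are numbers and max(Left) < min(Right), so by the simplicity theorem the value is the simplest (earliest-born) number strictly between -15/2 and -4.
Integers -7 through -5 all lie strictly between -15/2 and -4.
Among integers, the simplest (lowest birthday = smallest |n|; 0 is born on day 0, +-n on day n) is -5.
No non-integer in the interval can be simpler: if x is a non-integer in the interval, then floor(x) or ceil(x) also lies in the interval (the interval contains an integer), and both are proper prefixes of x's sign expansion, i.e. born earlier. So the game value is -5.
Game value = -5

-5


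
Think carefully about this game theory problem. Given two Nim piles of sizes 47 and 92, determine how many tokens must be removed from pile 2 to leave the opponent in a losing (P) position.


Piles: 47 and 92
Current XOR: 47 XOR 92 = 115 (non-zero, so this is an N-position).
To make the XOR zero, we need to find a move that balances the piles.
For pile 2 (size 92): target = 92 XOR 115 = 47
We reduce pile 2 from 92 to 47.
Tokens removed: 92 - 47 = 45
Verification: 47 XOR 47 = 0

45


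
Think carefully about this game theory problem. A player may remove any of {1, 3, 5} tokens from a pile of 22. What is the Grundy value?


The subtraction set is S = {1, 3, 5}.
G(k) = mex{ G(k - s) : s in S, s <= k }. We compute iteratively: G(0) = 0.
G(1) = mex({0}) = 1
G(2) = mex({1}) = 0
G(3) = mex({0}) = 1
G(4) = mex({1}) = 0
G(5) = mex({0}) = 1
G(6) = mex({1}) = 0
Observe that G(2)..G(6) = 0, 1, 0, 1, 0 repeats G(0)..G(4) = 0, 1, 0, 1, 0.
For k >= max(S) = 5, G(k) is determined by the previous 5 values G(k-5)..G(k-1); a window of 5 consecutive values has recurred shifted by 2, so by induction G(k + 2) = G(k) for all k >= 0: the sequence is periodic from the start with period 2.
One period: G(0..1) = 0, 1.
22 mod 2 = 0, so G(22) = G(0) = 0.

0


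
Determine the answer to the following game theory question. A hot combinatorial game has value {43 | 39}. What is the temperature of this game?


The game is {43 | 39}, a switch {a | b} with numbers a > b.
Cooling {a | b} by t gives {a - t | b + t}, which stops being hot when a - t = b + t, i.e. at t = (a - b)/2. So the temperature of a switch is (a - b)/2.
Temperature = (Left option - Right option) / 2
= (43 - (39)) / 2
= 4 / 2
= 2

2


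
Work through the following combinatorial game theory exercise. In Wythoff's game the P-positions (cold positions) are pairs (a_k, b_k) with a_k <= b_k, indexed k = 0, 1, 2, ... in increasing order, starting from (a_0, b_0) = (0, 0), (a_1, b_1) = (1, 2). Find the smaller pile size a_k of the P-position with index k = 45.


By Wythoff's theorem, a_k = floor(k * phi) and b_k = floor(k * phi^2) = a_k + k, where phi = (1 + sqrt(5))/2 is the golden ratio.
phi = (1 + sqrt(5))/2 = 1.618034
k = 45
k * phi = 45 * 1.618034 = 72.811529
a_45 = floor(k * phi) = 72

72


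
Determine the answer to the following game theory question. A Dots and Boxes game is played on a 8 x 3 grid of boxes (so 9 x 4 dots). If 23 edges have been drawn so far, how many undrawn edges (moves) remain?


Grid: 8 x 3 boxes, i.e. 9 rows and 4 columns of dots.
Horizontal edges: (rows + 1) * cols = 9 * 3 = 27
Vertical edges: rows * (cols + 1) = 8 * 4 = 32
Total edges: 27 + 32 = 59
Edges drawn: 23
Remaining: 59 - 23 = 36

36


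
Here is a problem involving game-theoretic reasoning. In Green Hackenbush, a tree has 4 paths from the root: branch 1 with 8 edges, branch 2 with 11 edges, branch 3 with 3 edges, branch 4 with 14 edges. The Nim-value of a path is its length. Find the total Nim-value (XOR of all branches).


The tree has 4 branches from the ground vertex.
In Green Hackenbush, the Nim-value of a simple path of length k is k.
Branch 1: length 8, Nim-value = 8
Branch 2: length 11, Nim-value = 11
Branch 3: length 3, Nim-value = 3
Branch 4: length 14, Nim-value = 14
Total Nim-value = XOR of all branch values:
0 XOR 8 = 8
8 XOR 11 = 3
3 XOR 3 = 0
0 XOR 14 = 14
Nim-value of the tree = 14

14


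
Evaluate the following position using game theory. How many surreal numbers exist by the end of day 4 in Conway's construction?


Day 0: {|} = 0 is born. Count = 1.
Day n: the number of surreal numbers born by day n is 2^(n+1) - 1.
By day 0: 2^1 - 1 = 1
By day 1: 2^2 - 1 = 3
By day 2: 2^3 - 1 = 7
By day 3: 2^4 - 1 = 15
By day 4: 2^5 - 1 = 31
By day 4: 31 surreal numbers.

31


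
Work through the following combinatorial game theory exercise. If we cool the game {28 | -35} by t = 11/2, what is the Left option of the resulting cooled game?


Original game: {28 | -35} (a switch {a | b} with a > b).
Cooling by t (for t below the temperature (a - b)/2 = 63/2) taxes each move by t: {a | b} cooled by t is {a - t | b + t}.
Cooling amount: t = 11/2
Cooled Left option: 28 - 11/2 = 45/2
Cooled Right option: -35 + 11/2 = -59/2
Cooled game: {45/2 | -59/2}
Left option = 45/2

45/2


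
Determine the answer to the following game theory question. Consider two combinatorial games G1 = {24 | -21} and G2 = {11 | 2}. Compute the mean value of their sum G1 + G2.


G1 = {24 | -21}, G2 = {11 | 2}
Each is a switch {a | b} with numbers a > b; its mean value is (a + b)/2, and mean value is additive over game sums: m(G1 + G2) = m(G1) + m(G2).
Mean of G1 = (24 + (-21))/2 = 3/2 = 3/2
Mean of G2 = (11 + (2))/2 = 13/2 = 13/2
Mean of G1 + G2 = 3/2 + 13/2 = 8

8


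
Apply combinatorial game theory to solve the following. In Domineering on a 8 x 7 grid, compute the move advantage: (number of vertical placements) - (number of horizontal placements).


Board is 8 x 7 (rows x cols).
Left (vertical) placements: (rows-1) * cols = 7 * 7 = 49
Right (horizontal) placements: rows * (cols-1) = 8 * 6 = 48
Advantage = Left - Right = 49 - 48 = 1

1


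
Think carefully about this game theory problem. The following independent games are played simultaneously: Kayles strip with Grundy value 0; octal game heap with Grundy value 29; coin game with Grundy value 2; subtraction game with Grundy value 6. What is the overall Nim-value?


By the Sprague-Grundy theorem, the Grundy value of a sum of games is the XOR of individual Grundy values.
Kayles strip: Grundy value = 0. Running XOR: 0 XOR 0 = 0
octal game heap: Grundy value = 29. Running XOR: 0 XOR 29 = 29
coin game: Grundy value = 2. Running XOR: 29 XOR 2 = 31
subtraction game: Grundy value = 6. Running XOR: 31 XOR 6 = 25
The combined Grundy value is 25.

25


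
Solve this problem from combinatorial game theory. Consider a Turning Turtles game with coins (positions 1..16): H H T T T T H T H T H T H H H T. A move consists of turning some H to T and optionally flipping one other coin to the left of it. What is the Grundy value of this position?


Coins: H H T T T T H T H T H T H H H T
Key fact: a single head at position k behaves exactly like a Nim heap of size k (turning it to T and optionally flipping a coin at j < k corresponds to moving the heap from k to j, or to 0), and heads combine as a disjunctive sum (two heads at the same place would cancel, matching j XOR j = 0). So the Nim-value is the XOR of the 1-indexed positions of the heads.
Face-up positions (1-indexed): [1, 2, 7, 9, 11, 13, 14, 15]
XOR 0 with 1: 0 XOR 1 = 1
XOR 1 with 2: 1 XOR 2 = 3
XOR 3 with 7: 3 XOR 7 = 4
XOR 4 with 9: 4 XOR 9 = 13
XOR 13 with 11: 13 XOR 11 = 6
XOR 6 with 13: 6 XOR 13 = 11
XOR 11 with 14: 11 XOR 14 = 5
XOR 5 with 15: 5 XOR 15 = 10
Nim-value = 10

10


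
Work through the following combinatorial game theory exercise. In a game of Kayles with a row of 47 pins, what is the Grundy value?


Kayles: a move removes 1 or 2 adjacent pins from a contiguous row.
Removing pins from a row of k leaves two independent rows (a, b) with a + b = k - 1 (one pin) or a + b = k - 2 (two pins); an end removal gives a = 0.
By Sprague-Grundy, G(k) = mex{ G(a) XOR G(b) } over all these splits. G(0) = 0.
G(1): splits (0,0):0^0=0 -> mex({0}) = 1
G(2): splits (0,1):0^1=1 (0,0):0^0=0 -> mex({0, 1}) = 2
G(3): splits (0,2):0^2=2 (1,1):1^1=0 (0,1):0^1=1 -> mex({0, 1, 2}) = 3
G(4): splits (0,3):0^3=3 (1,2):1^2=3 (0,2):0^2=2 (1,1):1^1=0 -> mex({0, 2, 3}) = 1
G(5): splits (0,4):0^1=1 (1,3):1^3=2 (2,2):2^2=0 (0,3):0^3=3 (1,2):1^2=3 -> mex({0, 1, 2, 3}) = 4
G(6) = mex({0, 1, 2, 4}) = 3
G(7) = mex({0, 1, 3, 4, 5}) = 2
G(8) = mex({0, 2, 3, 5, 6}) = 1
G(9) = mex({0, 1, 2, 3, 6, 7}) = 4
G(10) = mex({0, 1, 3, 4, 5, 7}) = 2
G(11) = mex({0, 1, 2, 3, 4, 5}) = 6
G(12) = mex({0, 1, 2, 3, 5, 6, 7}) = 4
G(13) = mex({0, 2, 3, 4, 6, 7}) = 1
G(14) = mex({0, 1, 4, 5, 6, 7}) = 2
G(15) = mex({0, 1, 2, 3, 4, 5, 6}) = 7
G(16) = mex({0, 2, 3, 5, 6, 7}) = 1
G(17) = mex({0, 1, 2, 3, 5, 6, 7}) = 4
G(18) = mex({0, 1, 2, 4, 5, 6}) = 3
G(19) = mex({0, 1, 3, 4, 5, 7}) = 2
G(20) = mex({0, 2, 3, 4, 5, 6, 7}) = 1
G(21) = mex({0, 1, 2, 3, 5, 6, 7}) = 4
G(22) = mex({0, 1, 2, 3, 4, 5, 7}) = 6
G(23) = mex({0, 1, 2, 3, 4, 5, 6}) = 7
G(24) = mex({0, 1, 2, 3, 5, 6, 7}) = 4
G(25) = mex({0, 2, 3, 4, 6, 7}) = 1
G(26) = mex({0, 1, 3, 4, 5, 6, 7}) = 2
G(27) = mex({0, 1, 2, 3, 4, 5, 6, 7}) = 8
G(28) = mex({0, 1, 2, 3, 4, 6, 7, 8}) = 5
G(29) = mex({0, 1, 2, 3, 5, 6, 7, 8, 9}) = 4
G(30) = mex({0, 1, 2, 3, 4, 5, 6, 9, 10}) = 7
G(31) = mex({0, 1, 3, 4, 5, 7, 10, 11}) = 2
G(32) = mex({0, 2, 3, 4, 5, 6, 7, 9, 11}) = 1
G(33) = mex({0, 1, 2, 3, 4, 5, 6, 7, 9, 12}) = 8
G(34) = mex({0, 1, 2, 3, 4, 5, 7, 8, 11, 12}) = 6
G(35) = mex({0, 1, 2, 3, 4, 5, 6, 8, 9, 10, 11}) = 7
G(36) = mex({0, 1, 2, 3, 5, 6, 7, 9, 10}) = 4
G(37) = mex({0, 2, 3, 4, 6, 7, 9, 10, 11, 12}) = 1
G(38) = mex({0, 1, 3, 4, 5, 6, 7, 9, 10, 11, 12}) = 2
G(39) = mex({0, 1, 2, 4, 5, 6, 7, 9, 10, 12, 14}) = 3
G(40) = mex({0, 2, 3, 4, 6, 7, 11, 12, 14}) = 1
G(41) = mex({0, 1, 2, 3, 5, 6, 7, 9, 10, 11, 12}) = 4
G(42) = mex({0, 1, 2, 3, 4, 5, 6, 9, 10}) = 7
G(43) = mex({0, 1, 3, 4, 5, 7, 9, 10, 12, 15}) = 2
G(44) = mex({0, 2, 3, 4, 5, 6, 7, 9, 10, 12, 15}) = 1
G(45) = mex({0, 1, 2, 3, 4, 5, 6, 7, 9, 10, 12, 14}) = 8
G(46) = mex({0, 1, 3, 4, 5, 7, 8, 11, 12, 14}) = 2
G(47) = mex({0, 1, 2, 3, 4, 5, 6, 8, 9, 10, 11, 12}) = 7
Therefore G(47) = 7.

7


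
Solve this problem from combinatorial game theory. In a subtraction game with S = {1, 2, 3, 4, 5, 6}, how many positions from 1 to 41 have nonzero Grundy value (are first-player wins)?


Subtraction set S = {1, 2, 3, 4, 5, 6}, so G(n) = n mod 7.
G(n) = 0 when n is a multiple of 7.
Multiples of 7 in [1, 41]: 5
N-positions (nonzero Grundy) = 41 - 5 = 36

36


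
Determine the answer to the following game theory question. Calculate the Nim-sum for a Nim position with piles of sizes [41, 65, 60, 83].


We need the XOR (exclusive or) of all pile sizes.
After XOR-ing pile 1 (size 41): 0 XOR 41 = 41
After XOR-ing pile 2 (size 65): 41 XOR 65 = 104
After XOR-ing pile 3 (size 60): 104 XOR 60 = 84
After XOR-ing pile 4 (size 83): 84 XOR 83 = 7
The Nim-value of this position is 7.

7


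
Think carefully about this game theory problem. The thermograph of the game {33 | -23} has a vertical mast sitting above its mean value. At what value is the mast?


Game = {33 | -23}, a switch {a | b} with numbers a > b.
Its thermograph has left wall a - t and right wall b + t, which meet at t = (a - b)/2, where both equal (a + b)/2. So the mast (mean value) is at (a + b)/2.
Mean = (33 + (-23))/2 = 10/2 = 5

5


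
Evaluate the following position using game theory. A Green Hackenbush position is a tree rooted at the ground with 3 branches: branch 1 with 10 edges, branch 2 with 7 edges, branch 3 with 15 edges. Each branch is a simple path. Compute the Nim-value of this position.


The tree has 3 branches from the ground vertex.
In Green Hackenbush, the Nim-value of a simple path of length k is k.
Branch 1: length 10, Nim-value = 10
Branch 2: length 7, Nim-value = 7
Branch 3: length 15, Nim-value = 15
Total Nim-value = XOR of all branch values:
0 XOR 10 = 10
10 XOR 7 = 13
13 XOR 15 = 2
Nim-value of the tree = 2

2


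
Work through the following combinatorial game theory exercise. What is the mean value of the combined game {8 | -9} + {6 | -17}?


G1 = {8 | -9}, G2 = {6 | -17}
Each is a switch {a | b} with numbers a > b; its mean value is (a + b)/2, and mean value is additive over game sums: m(G1 + G2) = m(G1) + m(G2).
Mean of G1 = (8 + (-9))/2 = -1/2 = -1/2
Mean of G2 = (6 + (-17))/2 = -11/2 = -11/2
Mean of G1 + G2 = -1/2 + -11/2 = -6

-6


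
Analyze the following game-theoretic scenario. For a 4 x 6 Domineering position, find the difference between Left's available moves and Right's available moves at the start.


Board is 4 x 6 (rows x cols).
Left (vertical) placements: (rows-1) * cols = 3 * 6 = 18
Right (horizontal) placements: rows * (cols-1) = 4 * 5 = 20
Advantage = Left - Right = 18 - 20 = -2

-2


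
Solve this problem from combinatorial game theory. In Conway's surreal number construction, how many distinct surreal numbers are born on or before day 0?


Day 0: {|} = 0 is born. Count = 1.
Day n: the number of surreal numbers born by day n is 2^(n+1) - 1.
By day 0: 2^1 - 1 = 1
By day 0: 1 surreal numbers.

1


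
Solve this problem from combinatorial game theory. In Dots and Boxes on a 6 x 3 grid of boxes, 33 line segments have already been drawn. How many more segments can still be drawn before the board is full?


Grid: 6 x 3 boxes, i.e. 7 rows and 4 columns of dots.
Horizontal edges: (rows + 1) * cols = 7 * 3 = 21
Vertical edges: rows * (cols + 1) = 6 * 4 = 24
Total edges: 21 + 24 = 45
Edges drawn: 33
Remaining: 45 - 33 = 12

12


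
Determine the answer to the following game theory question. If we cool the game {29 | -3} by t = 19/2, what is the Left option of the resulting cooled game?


Original game: {29 | -3} (a switch {a | b} with a > b).
Cooling by t (for t below the temperature (a - b)/2 = 16) taxes each move by t: {a | b} cooled by t is {a - t | b + t}.
Cooling amount: t = 19/2
Cooled Left option: 29 - 19/2 = 39/2
Cooled Right option: -3 + 19/2 = 13/2
Cooled game: {39/2 | 13/2}
Left option = 39/2

39/2


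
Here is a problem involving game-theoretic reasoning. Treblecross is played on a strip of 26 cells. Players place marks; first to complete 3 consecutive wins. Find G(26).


Treblecross: place X on empty cells; 3-in-a-row wins.
Playing within two cells of an existing X lets the opponent win at once, so sensible play treats the cells i-2..i+2 around each X as dead. The player left with no safe cell loses, so this is a normal-play take-away game on strips of safe cells.
Placing X at cell i (0-indexed) of a strip of k safe cells leaves independent strips of sizes max(0, i-2) and max(0, k-i-3). Hence G(k) = mex{ G(max(0,i-2)) XOR G(max(0,k-i-3)) : 0 <= i < k }, with G(0) = 0.
G(1): splits (0,0):0^0=0 -> mex({0}) = 1
G(2): splits (0,0):0^0=0 -> mex({0}) = 1
G(3): splits (0,0):0^0=0 -> mex({0}) = 1
G(4): splits (0,1):0^1=1 (0,0):0^0=0 -> mex({0, 1}) = 2
G(5): splits (0,2):0^1=1 (0,1):0^1=1 (0,0):0^0=0 -> mex({0, 1}) = 2
G(6) = mex({1}) = 0
G(7) = mex({0, 1, 2}) = 3
G(8) = mex({0, 1, 2}) = 3
G(9) = mex({0, 2}) = 1
G(10) = mex({0, 2, 3}) = 1
G(11) = mex({0, 3}) = 1
G(12) = mex({1, 3}) = 0
G(13) = mex({0, 1, 2, 3}) = 4
G(14) = mex({0, 1, 2}) = 3
G(15) = mex({0, 1, 2}) = 3
G(16) = mex({0, 1, 2, 4}) = 3
G(17) = mex({0, 1, 3, 4}) = 2
G(18) = mex({0, 1, 3, 4}) = 2
G(19) = mex({0, 1, 3, 5}) = 2
G(20) = mex({0, 1, 2, 3, 5}) = 4
G(21) = mex({0, 1, 2, 3, 5}) = 4
G(22) = mex({1, 2, 6}) = 0
G(23) = mex({0, 1, 2, 3, 4, 6}) = 5
G(24) = mex({0, 1, 2, 3, 4}) = 5
G(25) = mex({0, 1, 3, 4, 7}) = 2
G(26) = mex({0, 1, 3, 4, 5, 7}) = 2
Therefore G(26) = 2.

2


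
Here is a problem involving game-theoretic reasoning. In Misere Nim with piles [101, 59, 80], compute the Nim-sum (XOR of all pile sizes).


We need the XOR (exclusive or) of all pile sizes.
After XOR-ing pile 1 (size 101): 0 XOR 101 = 101
After XOR-ing pile 2 (size 59): 101 XOR 59 = 94
After XOR-ing pile 3 (size 80): 94 XOR 80 = 14
The Nim-value of this position is 14.

14


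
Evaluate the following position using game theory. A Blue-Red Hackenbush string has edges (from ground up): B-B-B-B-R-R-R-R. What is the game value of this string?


Edges (from ground): B-B-B-B-R-R-R-R
By Berlekamp's sign-expansion rule, a Blue-Red Hackenbush stalk has the value of the surreal number whose sign sequence is the edge sequence with B -> + and R -> -.
Sign sequence: ++++----
Trace the sign expansion in the surreal number tree, starting from 0:
Edge 1: B (sign +) -> bounds (0, +inf), value = 1
Edge 2: B (sign +) -> bounds (1, +inf), value = 2
Edge 3: B (sign +) -> bounds (2, +inf), value = 3
Edge 4: B (sign +) -> bounds (3, +inf), value = 4
Edge 5: R (sign -) -> bounds (3, 4), value = 7/2
Edge 6: R (sign -) -> bounds (3, 7/2), value = 13/4
Edge 7: R (sign -) -> bounds (3, 13/4), value = 25/8
Edge 8: R (sign -) -> bounds (3, 25/8), value = 49/16
Game value = 49/16

49/16


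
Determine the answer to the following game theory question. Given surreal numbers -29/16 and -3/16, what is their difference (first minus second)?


x = -29/16, y = -3/16
Converting to common denominator: 16
x = -29/16, y = -3/16
x - y = -29/16 - -3/16 = -13/8

-13/8


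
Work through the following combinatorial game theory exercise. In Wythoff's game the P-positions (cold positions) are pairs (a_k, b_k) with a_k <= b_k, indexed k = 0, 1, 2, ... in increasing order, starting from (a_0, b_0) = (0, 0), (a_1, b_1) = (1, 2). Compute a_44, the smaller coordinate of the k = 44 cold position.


By Wythoff's theorem, a_k = floor(k * phi) and b_k = floor(k * phi^2) = a_k + k, where phi = (1 + sqrt(5))/2 is the golden ratio.
phi = (1 + sqrt(5))/2 = 1.618034
k = 44
k * phi = 44 * 1.618034 = 71.193496
a_44 = floor(k * phi) = 71

71


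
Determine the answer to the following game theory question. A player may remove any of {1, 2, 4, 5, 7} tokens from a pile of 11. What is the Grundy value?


The subtraction set is S = {1, 2, 4, 5, 7}.
G(k) = mex{ G(k - s) : s in S, s <= k }. We compute iteratively: G(0) = 0.
G(1) = mex({0}) = 1
G(2) = mex({0, 1}) = 2
G(3) = mex({1, 2}) = 0
G(4) = mex({0, 2}) = 1
G(5) = mex({0, 1}) = 2
G(6) = mex({1, 2}) = 0
G(7) = mex({0, 2}) = 1
G(8) = mex({0, 1}) = 2
G(9) = mex({1, 2}) = 0
Observe that G(3)..G(9) = 0, 1, 2, 0, 1, 2, 0 repeats G(0)..G(6) = 0, 1, 2, 0, 1, 2, 0.
For k >= max(S) = 7, G(k) is determined by the previous 7 values G(k-7)..G(k-1); a window of 7 consecutive values has recurred shifted by 3, so by induction G(k + 3) = G(k) for all k >= 0: the sequence is periodic from the start with period 3.
One period: G(0..2) = 0, 1, 2.
11 mod 3 = 2, so G(11) = G(2) = 2.

2


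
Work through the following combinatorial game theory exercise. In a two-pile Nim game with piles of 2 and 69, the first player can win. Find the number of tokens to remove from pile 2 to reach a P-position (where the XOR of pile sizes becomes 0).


Piles: 2 and 69
Current XOR: 2 XOR 69 = 71 (non-zero, so this is an N-position).
To make the XOR zero, we need to find a move that balances the piles.
For pile 2 (size 69): target = 69 XOR 71 = 2
We reduce pile 2 from 69 to 2.
Tokens removed: 69 - 2 = 67
Verification: 2 XOR 2 = 0

67


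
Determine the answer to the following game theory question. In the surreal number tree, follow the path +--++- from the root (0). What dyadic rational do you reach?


Sign expansion: +--++-
Rule: track bounds (lo, hi), initially (-inf, +inf). On '+', the current value becomes lo and we move to the simplest number in (value, hi): value + 1 if hi = +inf, otherwise the midpoint (value + hi)/2. On '-', the current value becomes hi and we move to value - 1 if lo = -inf, otherwise the midpoint (lo + value)/2.
Start at 0.
Step 1: sign = +, move right. Bounds: (0, +inf). Value = 1
Step 2: sign = -, move left. Bounds: (0, 1). Value = 1/2
Step 3: sign = -, move left. Bounds: (0, 1/2). Value = 1/4
Step 4: sign = +, move right. Bounds: (1/4, 1/2). Value = 3/8
Step 5: sign = +, move right. Bounds: (3/8, 1/2). Value = 7/16
Step 6: sign = -, move left. Bounds: (3/8, 7/16). Value = 13/32
The surreal number with sign expansion +--++- is 13/32.

13/32


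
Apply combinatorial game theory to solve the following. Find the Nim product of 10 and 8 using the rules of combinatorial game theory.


Nim multiplication is bilinear over XOR: (u XOR v) * w = (u*w) XOR (v*w).
So we split each operand into its bit components and XOR the pairwise Nim products.
10 = 2 + 8 (as XOR of powers of 2).
8 = 8 (as XOR of powers of 2).
Using the standard Nim-product table on single bits:
  2*2 = 3,   2*4 = 8,   2*8 = 12,
  4*4 = 6,   4*8 = 11,  8*8 = 13,
and  1*x = x (identity), k*l = l*k (commutative).
Pairwise Nim products:
  2 * 8 = 12
  8 * 8 = 13
XOR them: 12 XOR 13 = 1.
Result: 10 * 8 = 1 (in Nim).

1


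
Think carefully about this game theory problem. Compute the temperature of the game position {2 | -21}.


The game is {2 | -21}, a switch {a | b} with numbers a > b.
Cooling {a | b} by t gives {a - t | b + t}, which stops being hot when a - t = b + t, i.e. at t = (a - b)/2. So the temperature of a switch is (a - b)/2.
Temperature = (Left option - Right option) / 2
= (2 - (-21)) / 2
= 23 / 2
= 23/2

23/2


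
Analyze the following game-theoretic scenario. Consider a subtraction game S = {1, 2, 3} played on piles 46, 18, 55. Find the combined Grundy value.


Subtraction set: {1, 2, 3}
For this subtraction set, G(n) = n mod 4 (period = max + 1 = 4).
Pile 1 (size 46): G(46) = 46 mod 4 = 2
Pile 2 (size 18): G(18) = 18 mod 4 = 2
Pile 3 (size 55): G(55) = 55 mod 4 = 3
Total Grundy value = XOR of all: 2 XOR 2 XOR 3 = 3

3


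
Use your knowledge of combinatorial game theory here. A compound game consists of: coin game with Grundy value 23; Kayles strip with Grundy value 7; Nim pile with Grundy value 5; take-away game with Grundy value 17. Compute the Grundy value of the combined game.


By the Sprague-Grundy theorem, the Grundy value of a sum of games is the XOR of individual Grundy values.
coin game: Grundy value = 23. Running XOR: 0 XOR 23 = 23
Kayles strip: Grundy value = 7. Running XOR: 23 XOR 7 = 16
Nim pile: Grundy value = 5. Running XOR: 16 XOR 5 = 21
take-away game: Grundy value = 17. Running XOR: 21 XOR 17 = 4
The combined Grundy value is 4.

4


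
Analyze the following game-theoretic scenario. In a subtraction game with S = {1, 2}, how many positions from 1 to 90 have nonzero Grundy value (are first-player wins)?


Subtraction set S = {1, 2}, so G(n) = n mod 3.
G(n) = 0 when n is a multiple of 3.
Multiples of 3 in [1, 90]: 30
N-positions (nonzero Grundy) = 90 - 30 = 60

60


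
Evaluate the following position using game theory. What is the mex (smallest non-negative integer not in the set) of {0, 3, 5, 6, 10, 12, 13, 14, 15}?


Set = {0, 3, 5, 6, 10, 12, 13, 14, 15}
0 is in the set.
1 is NOT in the set. This is the mex.
mex = 1

1


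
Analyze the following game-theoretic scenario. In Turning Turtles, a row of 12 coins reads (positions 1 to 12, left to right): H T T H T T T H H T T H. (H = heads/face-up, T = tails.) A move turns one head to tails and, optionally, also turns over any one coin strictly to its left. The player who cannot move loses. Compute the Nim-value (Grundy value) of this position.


Coins: H T T H T T T H H T T H
Key fact: a single head at position k behaves exactly like a Nim heap of size k (turning it to T and optionally flipping a coin at j < k corresponds to moving the heap from k to j, or to 0), and heads combine as a disjunctive sum (two heads at the same place would cancel, matching j XOR j = 0). So the Nim-value is the XOR of the 1-indexed positions of the heads.
Face-up positions (1-indexed): [1, 4, 8, 9, 12]
XOR 0 with 1: 0 XOR 1 = 1
XOR 1 with 4: 1 XOR 4 = 5
XOR 5 with 8: 5 XOR 8 = 13
XOR 13 with 9: 13 XOR 9 = 4
XOR 4 with 12: 4 XOR 12 = 8
Nim-value = 8

8


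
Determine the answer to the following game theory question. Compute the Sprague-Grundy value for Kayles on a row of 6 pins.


Kayles: a move removes 1 or 2 adjacent pins from a contiguous row.
Removing pins from a row of k leaves two independent rows (a, b) with a + b = k - 1 (one pin) or a + b = k - 2 (two pins); an end removal gives a = 0.
By Sprague-Grundy, G(k) = mex{ G(a) XOR G(b) } over all these splits. G(0) = 0.
G(1): splits (0,0):0^0=0 -> mex({0}) = 1
G(2): splits (0,1):0^1=1 (0,0):0^0=0 -> mex({0, 1}) = 2
G(3): splits (0,2):0^2=2 (1,1):1^1=0 (0,1):0^1=1 -> mex({0, 1, 2}) = 3
G(4): splits (0,3):0^3=3 (1,2):1^2=3 (0,2):0^2=2 (1,1):1^1=0 -> mex({0, 2, 3}) = 1
G(5): splits (0,4):0^1=1 (1,3):1^3=2 (2,2):2^2=0 (0,3):0^3=3 (1,2):1^2=3 -> mex({0, 1, 2, 3}) = 4
G(6) = mex({0, 1, 2, 4}) = 3
Therefore G(6) = 3.

3


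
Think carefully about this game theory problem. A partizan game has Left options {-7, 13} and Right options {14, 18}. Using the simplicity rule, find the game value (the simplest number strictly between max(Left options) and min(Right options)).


Left options: {-7, 13}, max = 13
Right options: {14, 18}, min = 14
All options are numbers and max(Left) < min(Right), so by the simplicity theorem the value is the simplest (earliest-born) number strictly between 13 and 14.
No integer lies strictly between 13 and 14, so the value is the dyadic rational m/2^k in the interval with the smallest k (then m odd); search k = 1, 2, ...:
Denominator 2: 27/2 lies strictly between 13 and 14 -- found.
The simplest number in the interval is 27/2.
Game value = 27/2

27/2


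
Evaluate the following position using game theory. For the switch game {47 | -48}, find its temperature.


The game is {47 | -48}, a switch {a | b} with numbers a > b.
Cooling {a | b} by t gives {a - t | b + t}, which stops being hot when a - t = b + t, i.e. at t = (a - b)/2. So the temperature of a switch is (a - b)/2.
Temperature = (Left option - Right option) / 2
= (47 - (-48)) / 2
= 95 / 2
= 95/2

95/2


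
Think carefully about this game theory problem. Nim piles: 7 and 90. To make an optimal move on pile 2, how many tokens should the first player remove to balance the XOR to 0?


Piles: 7 and 90
Current XOR: 7 XOR 90 = 93 (non-zero, so this is an N-position).
To make the XOR zero, we need to find a move that balances the piles.
For pile 2 (size 90): target = 90 XOR 93 = 7
We reduce pile 2 from 90 to 7.
Tokens removed: 90 - 7 = 83
Verification: 7 XOR 7 = 0

83


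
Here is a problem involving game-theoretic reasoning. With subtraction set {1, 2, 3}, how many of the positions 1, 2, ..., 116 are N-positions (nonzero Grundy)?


Subtraction set S = {1, 2, 3}, so G(n) = n mod 4.
G(n) = 0 when n is a multiple of 4.
Multiples of 4 in [1, 116]: 29
N-positions (nonzero Grundy) = 116 - 29 = 87

87


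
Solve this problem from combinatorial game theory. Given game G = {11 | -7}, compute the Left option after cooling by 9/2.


Original game: {11 | -7} (a switch {a | b} with a > b).
Cooling by t (for t below the temperature (a - b)/2 = 9) taxes each move by t: {a | b} cooled by t is {a - t | b + t}.
Cooling amount: t = 9/2
Cooled Left option: 11 - 9/2 = 13/2
Cooled Right option: -7 + 9/2 = -5/2
Cooled game: {13/2 | -5/2}
Left option = 13/2

13/2


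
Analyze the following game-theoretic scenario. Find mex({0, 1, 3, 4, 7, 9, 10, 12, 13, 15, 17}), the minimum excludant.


Set = {0, 1, 3, 4, 7, 9, 10, 12, 13, 15, 17}
0 is in the set.
1 is in the set.
2 is NOT in the set. This is the mex.
mex = 2

2


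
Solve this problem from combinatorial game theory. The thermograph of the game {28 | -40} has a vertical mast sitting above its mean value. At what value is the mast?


Game = {28 | -40}, a switch {a | b} with numbers a > b.
Its thermograph has left wall a - t and right wall b + t, which meet at t = (a - b)/2, where both equal (a + b)/2. So the mast (mean value) is at (a + b)/2.
Mean = (28 + (-40))/2 = -12/2 = -6

-6


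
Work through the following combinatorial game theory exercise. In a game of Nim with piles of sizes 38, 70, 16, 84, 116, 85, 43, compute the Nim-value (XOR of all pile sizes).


We need the XOR (exclusive or) of all pile sizes.
After XOR-ing pile 1 (size 38): 0 XOR 38 = 38
After XOR-ing pile 2 (size 70): 38 XOR 70 = 96
After XOR-ing pile 3 (size 16): 96 XOR 16 = 112
After XOR-ing pile 4 (size 84): 112 XOR 84 = 36
After XOR-ing pile 5 (size 116): 36 XOR 116 = 80
After XOR-ing pile 6 (size 85): 80 XOR 85 = 5
After XOR-ing pile 7 (size 43): 5 XOR 43 = 46
The Nim-value of this position is 46.

46


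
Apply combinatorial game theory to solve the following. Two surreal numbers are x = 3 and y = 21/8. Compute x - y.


x = 3, y = 21/8
Converting to common denominator: 8
x = 24/8, y = 21/8
x - y = 3 - 21/8 = 3/8

3/8


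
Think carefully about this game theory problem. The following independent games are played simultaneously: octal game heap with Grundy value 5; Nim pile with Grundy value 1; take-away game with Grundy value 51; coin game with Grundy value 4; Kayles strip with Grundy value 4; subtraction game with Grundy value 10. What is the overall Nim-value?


By the Sprague-Grundy theorem, the Grundy value of a sum of games is the XOR of individual Grundy values.
octal game heap: Grundy value = 5. Running XOR: 0 XOR 5 = 5
Nim pile: Grundy value = 1. Running XOR: 5 XOR 1 = 4
take-away game: Grundy value = 51. Running XOR: 4 XOR 51 = 55
coin game: Grundy value = 4. Running XOR: 55 XOR 4 = 51
Kayles strip: Grundy value = 4. Running XOR: 51 XOR 4 = 55
subtraction game: Grundy value = 10. Running XOR: 55 XOR 10 = 61
The combined Grundy value is 61.

61
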